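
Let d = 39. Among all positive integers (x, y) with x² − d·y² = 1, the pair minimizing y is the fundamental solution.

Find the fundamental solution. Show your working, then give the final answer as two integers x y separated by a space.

[6; 4,12] for √39; ℓ=2 ⇒ convergent index 1
k=0  a_k=6  p_k/q_k = 6/1
k=1  a_k=4  p_k/q_k = 25/4
(x₁, y₁) = (25, 4);  25² − 39·4² = 1 ✓

25 4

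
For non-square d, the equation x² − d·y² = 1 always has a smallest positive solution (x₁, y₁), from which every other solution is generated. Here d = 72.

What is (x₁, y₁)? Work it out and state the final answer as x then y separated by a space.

17 2

[8; 2,16] for √72; ℓ=2 ⇒ convergent index 1
i=0: a=8 ⇒ p=8, q=1
i=1: a=2 ⇒ p=17, q=2
→ (17, 2).  Check: 17²=289, 72·2²=288, difference 1.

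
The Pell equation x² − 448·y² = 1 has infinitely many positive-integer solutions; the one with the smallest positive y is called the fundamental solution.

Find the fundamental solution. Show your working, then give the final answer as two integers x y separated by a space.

√448 = [21; 6,42, …], period ℓ=2 (even) → k=1
i=0: a=21 ⇒ p=21, q=1
i=1: a=6 ⇒ p=127, q=6
fundamental: x₁=127, y₁=6  (since 16129 − 448·36 = 1)

127 6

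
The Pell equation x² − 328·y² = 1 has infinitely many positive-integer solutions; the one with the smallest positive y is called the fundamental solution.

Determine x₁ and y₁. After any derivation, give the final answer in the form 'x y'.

163 9

[18; 9,36] for √328; ℓ=2 ⇒ convergent index 1
step 0: (18, 1)  from 18·(1,0) + (0,1)
step 1: (163, 9)  from 9·(18,1) + (1,0)
→ (163, 9).  Check: 163²=26569, 328·9²=26568, difference 1.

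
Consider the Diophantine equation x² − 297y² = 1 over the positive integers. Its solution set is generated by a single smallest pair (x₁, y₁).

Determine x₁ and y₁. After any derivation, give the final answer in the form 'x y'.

d=297: √d = [17; 4,3,1,1,2,1,1,3,4,34] (ℓ=10, even), read p_9/q_9
k=0  a_k=17  p_k/q_k = 17/1
k=1  a_k=4  p_k/q_k = 69/4
…
k=4  a_k=1  p_k/q_k = 517/30
…
k=6  a_k=1  p_k/q_k = 1844/107
k=7  a_k=1  p_k/q_k = 3171/184
k=8  a_k=3  p_k/q_k = 11357/659
k=9  a_k=4  p_k/q_k = 48599/2820
→ (48599, 2820).  Check: 48599²=2361862801, 297·2820²=2361862800, difference 1.

48599 2820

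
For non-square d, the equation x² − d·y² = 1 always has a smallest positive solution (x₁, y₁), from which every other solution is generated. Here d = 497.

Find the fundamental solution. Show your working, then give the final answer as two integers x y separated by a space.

1201887 53912

d=497: √d = [22; 3,2,2,5,6,5,2,2,3,44] (ℓ=10, even), read p_9/q_9
i=0: a=22 ⇒ p=22, q=1
…
i=3: a=2 ⇒ p=379, q=17
…
i=6: a=5 ⇒ p=65476, q=2937
i=7: a=2 ⇒ p=143637, q=6443
i=8: a=2 ⇒ p=352750, q=15823
i=9: a=3 ⇒ p=1201887, q=53912
→ (1201887, 53912).  Check: 1201887²=1444532360769, 497·53912²=1444532360768, difference 1.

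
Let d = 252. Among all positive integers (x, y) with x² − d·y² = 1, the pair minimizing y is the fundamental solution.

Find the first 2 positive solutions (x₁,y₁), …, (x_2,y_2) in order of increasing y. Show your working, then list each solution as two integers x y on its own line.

√252 = [15; 1,6,1,30, …], period ℓ=4 (even) → k=3
k=0  a_k=15  p_k/q_k = 15/1
…
k=2  a_k=6  p_k/q_k = 111/7
k=3  a_k=1  p_k/q_k = 127/8
fundamental: x₁=127, y₁=8  (since 16129 − 252·64 = 1)
(x_2, y_2) = (127·127 + 252·8·8, 127·8 + 8·127) = (32257, 2032)

127 8
32257 2032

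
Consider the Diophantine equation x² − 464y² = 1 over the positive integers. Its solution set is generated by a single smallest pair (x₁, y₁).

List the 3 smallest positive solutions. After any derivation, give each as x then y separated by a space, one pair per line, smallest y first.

9801 455
192119201 8918910
3765920568201 174828473365

√464 → a₀=21, period (1,1,5,1,1,1,5,1,1,42); ℓ=10 even so k=9
step 0: (21, 1)  from 21·(1,0) + (0,1)
step 1: (22, 1)  from 1·(21,1) + (1,0)
…
step 4: (280, 13)  from 1·(237,11) + (43,2)
…
step 8: (5299, 246)  from 1·(4502,209) + (797,37)
step 9: (9801, 455)  from 1·(5299,246) + (4502,209)
(x₁, y₁) = (9801, 455);  9801² − 464·455² = 1 ✓
(x_2, y_2) = (9801·9801 + 464·455·455, 9801·455 + 455·9801) = (192119201, 8918910)
(x_3, y_3) = (9801·192119201 + 464·455·8918910, 9801·8918910 + 455·192119201) = (3765920568201, 174828473365)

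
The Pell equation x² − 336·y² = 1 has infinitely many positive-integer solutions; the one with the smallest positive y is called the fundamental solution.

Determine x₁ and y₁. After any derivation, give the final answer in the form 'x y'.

55 3

d=336: √d = [18; 3,36] (ℓ=2, even), read p_1/q_1
i=0: a=18 ⇒ p=18, q=1
i=1: a=3 ⇒ p=55, q=3
(x₁, y₁) = (55, 3);  55² − 336·3² = 1 ✓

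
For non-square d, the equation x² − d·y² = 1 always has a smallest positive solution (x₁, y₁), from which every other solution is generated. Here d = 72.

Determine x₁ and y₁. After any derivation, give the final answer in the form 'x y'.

17 2

√72 = [8; 2,16, …], period ℓ=2 (even) → k=1
step 0: (8, 1)  from 8·(1,0) + (0,1)
step 1: (17, 2)  from 2·(8,1) + (1,0)
→ (17, 2).  Check: 17²=289, 72·2²=288, difference 1.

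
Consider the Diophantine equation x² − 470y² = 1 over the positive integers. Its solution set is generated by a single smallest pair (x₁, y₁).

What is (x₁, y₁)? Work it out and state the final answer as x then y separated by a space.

√470 → a₀=21, period (1,2,8,2,1,42); ℓ=6 even so k=5
k=0  a_k=21  p_k/q_k = 21/1
k=1  a_k=1  p_k/q_k = 22/1
…
k=3  a_k=8  p_k/q_k = 542/25
k=4  a_k=2  p_k/q_k = 1149/53
k=5  a_k=1  p_k/q_k = 1691/78
(x₁, y₁) = (1691, 78);  1691² − 470·78² = 1 ✓

1691 78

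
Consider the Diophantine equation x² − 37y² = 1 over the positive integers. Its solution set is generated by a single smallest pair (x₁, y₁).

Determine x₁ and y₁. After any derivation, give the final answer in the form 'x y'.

73 12

d=37: √d = [6; 12] (ℓ=1, odd), read p_1/q_1
step 0: (6, 1)  from 6·(1,0) + (0,1)
step 1: (73, 12)  from 12·(6,1) + (1,0)
→ (73, 12).  Check: 73²=5329, 37·12²=5328, difference 1.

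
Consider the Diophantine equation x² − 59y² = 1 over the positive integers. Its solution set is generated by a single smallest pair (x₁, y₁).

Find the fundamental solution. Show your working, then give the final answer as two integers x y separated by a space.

√59 = [7; 1,2,7,2,1,14, …], period ℓ=6 (even) → k=5
k=0  a_k=7  p_k/q_k = 7/1
k=1  a_k=1  p_k/q_k = 8/1
k=2  a_k=2  p_k/q_k = 23/3
k=3  a_k=7  p_k/q_k = 169/22
k=4  a_k=2  p_k/q_k = 361/47
k=5  a_k=1  p_k/q_k = 530/69
→ (530, 69).  Check: 530²=280900, 59·69²=280899, difference 1.

530 69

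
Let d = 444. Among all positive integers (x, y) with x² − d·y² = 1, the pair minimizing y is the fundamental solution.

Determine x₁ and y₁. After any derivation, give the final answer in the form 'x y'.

295 14

√444 = [21; 14,42, …], period ℓ=2 (even) → k=1
a_0=21:  p_0=21·1+0=21,  q_0=21·0+1=1
a_1=14:  p_1=14·21+1=295,  q_1=14·1+0=14
→ (295, 14).  Check: 295²=87025, 444·14²=87024, difference 1.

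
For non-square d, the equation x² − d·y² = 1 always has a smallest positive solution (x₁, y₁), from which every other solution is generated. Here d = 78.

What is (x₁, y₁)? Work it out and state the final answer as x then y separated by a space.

√78 = [8; 1,4,1,16, …], period ℓ=4 (even) → k=3
k=0  a_k=8  p_k/q_k = 8/1
…
k=2  a_k=4  p_k/q_k = 44/5
k=3  a_k=1  p_k/q_k = 53/6
(x₁, y₁) = (53, 6);  53² − 78·6² = 1 ✓

53 6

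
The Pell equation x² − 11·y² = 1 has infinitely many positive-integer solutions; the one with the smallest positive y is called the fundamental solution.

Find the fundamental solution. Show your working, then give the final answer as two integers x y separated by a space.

[3; 3,6] for √11; ℓ=2 ⇒ convergent index 1
step 0: (3, 1)  from 3·(1,0) + (0,1)
step 1: (10, 3)  from 3·(3,1) + (1,0)
fundamental: x₁=10, y₁=3  (since 100 − 11·9 = 1)

10 3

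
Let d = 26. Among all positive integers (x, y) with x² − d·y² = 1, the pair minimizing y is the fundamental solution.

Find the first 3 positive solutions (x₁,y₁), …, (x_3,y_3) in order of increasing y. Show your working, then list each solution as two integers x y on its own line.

[5; 10] for √26; ℓ=1 ⇒ convergent index 1
k=0  a_k=5  p_k/q_k = 5/1
k=1  a_k=10  p_k/q_k = 51/10
fundamental: x₁=51, y₁=10  (since 2601 − 26·100 = 1)
k=2:  x_2 = 51·51+26·10·10 = 5201,  y_2 = 51·10+10·51 = 1020
k=3:  x_3 = 51·5201+26·10·1020 = 530451,  y_3 = 51·1020+10·5201 = 104030

51 10
5201 1020
530451 104030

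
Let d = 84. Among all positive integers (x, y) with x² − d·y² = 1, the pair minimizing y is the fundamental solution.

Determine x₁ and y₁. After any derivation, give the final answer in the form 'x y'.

√84 → a₀=9, period (6,18); ℓ=2 even so k=1
k=0  a_k=9  p_k/q_k = 9/1
k=1  a_k=6  p_k/q_k = 55/6
(x₁, y₁) = (55, 6);  55² − 84·6² = 1 ✓

55 6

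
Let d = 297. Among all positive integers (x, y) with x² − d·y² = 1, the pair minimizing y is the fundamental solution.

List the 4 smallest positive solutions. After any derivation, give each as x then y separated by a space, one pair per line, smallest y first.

48599 2820
4723725601 274098360
459136680917399 26641812392460
44627167107085622401 2589530880648228720

d=297: √d = [17; 4,3,1,1,2,1,1,3,4,34] (ℓ=10, even), read p_9/q_9
a_0=17:  p_0=17·1+0=17,  q_0=17·0+1=1
…
a_2=3:  p_2=3·69+17=224,  q_2=3·4+1=13
a_3=1:  p_3=1·224+69=293,  q_3=1·13+4=17
a_4=1:  p_4=1·293+224=517,  q_4=1·17+13=30
a_5=2:  p_5=2·517+293=1327,  q_5=2·30+17=77
a_6=1:  p_6=1·1327+517=1844,  q_6=1·77+30=107
a_7=1:  p_7=1·1844+1327=3171,  q_7=1·107+77=184
a_8=3:  p_8=3·3171+1844=11357,  q_8=3·184+107=659
a_9=4:  p_9=4·11357+3171=48599,  q_9=4·659+184=2820
(x₁, y₁) = (48599, 2820);  48599² − 297·2820² = 1 ✓
k=2:  x_2 = 48599·48599+297·2820·2820 = 4723725601,  y_2 = 48599·2820+2820·48599 = 274098360
k=3:  x_3 = 48599·4723725601+297·2820·274098360 = 459136680917399,  y_3 = 48599·274098360+2820·4723725601 = 26641812392460
k=4:  x_4 = 48599·459136680917399+297·2820·26641812392460 = 44627167107085622401,  y_4 = 48599·26641812392460+2820·459136680917399 = 2589530880648228720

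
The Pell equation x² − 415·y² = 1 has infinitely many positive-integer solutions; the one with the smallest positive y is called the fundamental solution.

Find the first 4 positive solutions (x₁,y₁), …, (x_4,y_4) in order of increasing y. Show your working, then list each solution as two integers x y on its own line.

√415 = [20; 2,1,2,4,6,…,1,2,40, …], period ℓ=16 (even) → k=15
k=0  a_k=20  p_k/q_k = 20/1
k=1  a_k=2  p_k/q_k = 41/2
…
k=7  a_k=1  p_k/q_k = 9595/471
k=8  a_k=3  p_k/q_k = 33939/1666
k=9  a_k=1  p_k/q_k = 43534/2137
…
k=14  a_k=1  p_k/q_k = 6841255/335824
k=15  a_k=2  p_k/q_k = 18412804/903849
fundamental: x₁=18412804, y₁=903849  (since 339031351142416 − 415·816943014801 = 1)
(18412804+903849√415)^2 = 678062702284831 + 33284788965192√415
(18412804+903849√415)^3 = 24970071273761872339444 + 1225732590794885332887√415
(18412804+903849√415)^4 = 919538056459614718055705397121 + 45138347901436822389057205104√415

18412804 903849
678062702284831 33284788965192
24970071273761872339444 1225732590794885332887
919538056459614718055705397121 45138347901436822389057205104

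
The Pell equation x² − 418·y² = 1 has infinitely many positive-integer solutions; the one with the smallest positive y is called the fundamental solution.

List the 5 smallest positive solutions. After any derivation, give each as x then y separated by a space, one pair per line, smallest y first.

33857 1656
2292592897 112134384
155240635393601 7593067676520
10511964382749705217 514156984535740896
711807156058272903670337 34815626043260091355224

d=418: √d = [20; 2,4,20,4,2,40] (ℓ=6, even), read p_5/q_5
a_0=20:  p_0=20·1+0=20,  q_0=20·0+1=1
…
a_3=20:  p_3=20·184+41=3721,  q_3=20·9+2=182
a_4=4:  p_4=4·3721+184=15068,  q_4=4·182+9=737
a_5=2:  p_5=2·15068+3721=33857,  q_5=2·737+182=1656
(x₁, y₁) = (33857, 1656);  33857² − 418·1656² = 1 ✓
k=2:  x_2 = 33857·33857+418·1656·1656 = 2292592897,  y_2 = 33857·1656+1656·33857 = 112134384
k=3:  x_3 = 33857·2292592897+418·1656·112134384 = 155240635393601,  y_3 = 33857·112134384+1656·2292592897 = 7593067676520
k=4:  x_4 = 33857·155240635393601+418·1656·7593067676520 = 10511964382749705217,  y_4 = 33857·7593067676520+1656·155240635393601 = 514156984535740896
k=5:  x_5 = 33857·10511964382749705217+418·1656·514156984535740896 = 711807156058272903670337,  y_5 = 33857·514156984535740896+1656·10511964382749705217 = 34815626043260091355224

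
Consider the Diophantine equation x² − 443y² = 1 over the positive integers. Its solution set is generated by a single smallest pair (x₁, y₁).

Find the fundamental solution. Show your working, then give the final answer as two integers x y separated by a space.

442 21

√443 = [21; 21,42, …], period ℓ=2 (even) → k=1
step 0: (21, 1)  from 21·(1,0) + (0,1)
step 1: (442, 21)  from 21·(21,1) + (1,0)
fundamental: x₁=442, y₁=21  (since 195364 − 443·441 = 1)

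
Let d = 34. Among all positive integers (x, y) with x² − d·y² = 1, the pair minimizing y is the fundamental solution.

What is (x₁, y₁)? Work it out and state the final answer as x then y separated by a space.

d=34: √d = [5; 1,4,1,10] (ℓ=4, even), read p_3/q_3
k=0  a_k=5  p_k/q_k = 5/1
k=1  a_k=1  p_k/q_k = 6/1
k=2  a_k=4  p_k/q_k = 29/5
k=3  a_k=1  p_k/q_k = 35/6
→ (35, 6).  Check: 35²=1225, 34·6²=1224, difference 1.

35 6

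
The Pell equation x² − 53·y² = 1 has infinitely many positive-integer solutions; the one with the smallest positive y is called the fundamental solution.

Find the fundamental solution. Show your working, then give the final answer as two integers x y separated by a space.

66249 9100

√53 = [7; 3,1,1,3,14, …], period ℓ=5 (odd) → k=9
i=0: a=7 ⇒ p=7, q=1
i=1: a=3 ⇒ p=22, q=3
i=2: a=1 ⇒ p=29, q=4
i=3: a=1 ⇒ p=51, q=7
i=4: a=3 ⇒ p=182, q=25
i=5: a=14 ⇒ p=2599, q=357
i=6: a=3 ⇒ p=7979, q=1096
i=7: a=1 ⇒ p=10578, q=1453
i=8: a=1 ⇒ p=18557, q=2549
i=9: a=3 ⇒ p=66249, q=9100
(x₁, y₁) = (66249, 9100);  66249² − 53·9100² = 1 ✓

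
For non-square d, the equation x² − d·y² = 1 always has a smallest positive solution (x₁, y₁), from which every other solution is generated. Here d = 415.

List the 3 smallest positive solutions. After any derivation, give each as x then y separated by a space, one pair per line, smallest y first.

18412804 903849
678062702284831 33284788965192
24970071273761872339444 1225732590794885332887

[20; 2,1,2,4,6,…,1,2,40] for √415; ℓ=16 ⇒ convergent index 15
a_0=20:  p_0=20·1+0=20,  q_0=20·0+1=1
…
a_2=1:  p_2=1·41+20=61,  q_2=1·2+1=3
…
a_9=1:  p_9=1·33939+9595=43534,  q_9=1·1666+471=2137
a_10=1:  p_10=1·43534+33939=77473,  q_10=1·2137+1666=3803
…
a_14=1:  p_14=1·4730294+2110961=6841255,  q_14=1·232201+103623=335824
a_15=2:  p_15=2·6841255+4730294=18412804,  q_15=2·335824+232201=903849
(x₁, y₁) = (18412804, 903849);  18412804² − 415·903849² = 1 ✓
n=2: (18412804,903849)∘(18412804,903849) = (18412804·18412804+415·903849·903849, 18412804·903849+903849·18412804) = (678062702284831,33284788965192)
n=3: (678062702284831,33284788965192)∘(18412804,903849) = (18412804·678062702284831+415·903849·33284788965192, 18412804·33284788965192+903849·678062702284831) = (24970071273761872339444,1225732590794885332887)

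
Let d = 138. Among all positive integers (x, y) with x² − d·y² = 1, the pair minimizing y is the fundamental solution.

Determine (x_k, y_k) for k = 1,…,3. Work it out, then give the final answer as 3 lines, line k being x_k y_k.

47 4
4417 376
415151 35340

√138 → a₀=11, period (1,2,1,22); ℓ=4 even so k=3
a_0=11:  p_0=11·1+0=11,  q_0=11·0+1=1
a_1=1:  p_1=1·11+1=12,  q_1=1·1+0=1
a_2=2:  p_2=2·12+11=35,  q_2=2·1+1=3
a_3=1:  p_3=1·35+12=47,  q_3=1·3+1=4
fundamental: x₁=47, y₁=4  (since 2209 − 138·16 = 1)
n=2: (47,4)∘(47,4) = (47·47+138·4·4, 47·4+4·47) = (4417,376)
n=3: (4417,376)∘(47,4) = (47·4417+138·4·376, 47·376+4·4417) = (415151,35340)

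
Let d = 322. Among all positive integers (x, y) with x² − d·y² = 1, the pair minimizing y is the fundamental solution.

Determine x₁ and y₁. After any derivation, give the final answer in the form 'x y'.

323 18

d=322: √d = [17; 1,16,1,34] (ℓ=4, even), read p_3/q_3
a_0=17:  p_0=17·1+0=17,  q_0=17·0+1=1
a_1=1:  p_1=1·17+1=18,  q_1=1·1+0=1
a_2=16:  p_2=16·18+17=305,  q_2=16·1+1=17
a_3=1:  p_3=1·305+18=323,  q_3=1·17+1=18
→ (323, 18).  Check: 323²=104329, 322·18²=104328, difference 1.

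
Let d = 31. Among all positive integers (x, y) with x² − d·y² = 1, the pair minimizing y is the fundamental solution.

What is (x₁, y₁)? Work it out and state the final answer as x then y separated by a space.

√31 = [5; 1,1,3,5,3,1,1,10, …], period ℓ=8 (even) → k=7
k=0  a_k=5  p_k/q_k = 5/1
k=1  a_k=1  p_k/q_k = 6/1
k=2  a_k=1  p_k/q_k = 11/2
…
k=5  a_k=3  p_k/q_k = 657/118
k=6  a_k=1  p_k/q_k = 863/155
k=7  a_k=1  p_k/q_k = 1520/273
→ (1520, 273).  Check: 1520²=2310400, 31·273²=2310399, difference 1.

1520 273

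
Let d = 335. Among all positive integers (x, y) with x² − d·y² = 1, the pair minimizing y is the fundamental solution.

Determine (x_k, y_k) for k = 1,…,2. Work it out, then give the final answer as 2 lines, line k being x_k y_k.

604 33
729631 39864

√335 = [18; 3,3,3,36, …], period ℓ=4 (even) → k=3
k=0  a_k=18  p_k/q_k = 18/1
k=1  a_k=3  p_k/q_k = 55/3
k=2  a_k=3  p_k/q_k = 183/10
k=3  a_k=3  p_k/q_k = 604/33
fundamental: x₁=604, y₁=33  (since 364816 − 335·1089 = 1)
k=2:  x_2 = 604·604+335·33·33 = 729631,  y_2 = 604·33+33·604 = 39864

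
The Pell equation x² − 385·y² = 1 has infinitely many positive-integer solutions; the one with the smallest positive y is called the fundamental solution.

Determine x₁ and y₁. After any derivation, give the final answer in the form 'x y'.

√385 = [19; 1,1,1,1,1,…,1,1,38, …], period ℓ=16 (even) → k=15
a_0=19:  p_0=19·1+0=19,  q_0=19·0+1=1
a_1=1:  p_1=1·19+1=20,  q_1=1·1+0=1
…
a_3=1:  p_3=1·39+20=59,  q_3=1·2+1=3
…
a_5=1:  p_5=1·98+59=157,  q_5=1·5+3=8
…
a_7=1:  p_7=1·569+157=726,  q_7=1·29+8=37
…
a_10=3:  p_10=3·2747+2021=10262,  q_10=3·140+103=523
a_11=1:  p_11=1·10262+2747=13009,  q_11=1·523+140=663
a_12=1:  p_12=1·13009+10262=23271,  q_12=1·663+523=1186
…
a_14=1:  p_14=1·36280+23271=59551,  q_14=1·1849+1186=3035
a_15=1:  p_15=1·59551+36280=95831,  q_15=1·3035+1849=4884
(x₁, y₁) = (95831, 4884);  95831² − 385·4884² = 1 ✓

95831 4884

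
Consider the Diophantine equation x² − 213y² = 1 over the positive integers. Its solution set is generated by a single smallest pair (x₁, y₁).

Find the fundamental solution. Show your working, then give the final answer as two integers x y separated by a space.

194399 13320

√213 = [14; 1,1,2,6,1,8,1,6,2,1,1,28, …], period ℓ=12 (even) → k=11
i=0: a=14 ⇒ p=14, q=1
i=1: a=1 ⇒ p=15, q=1
i=2: a=1 ⇒ p=29, q=2
i=3: a=2 ⇒ p=73, q=5
…
i=6: a=8 ⇒ p=4787, q=328
…
i=10: a=1 ⇒ p=115574, q=7919
i=11: a=1 ⇒ p=194399, q=13320
fundamental: x₁=194399, y₁=13320  (since 37790971201 − 213·177422400 = 1)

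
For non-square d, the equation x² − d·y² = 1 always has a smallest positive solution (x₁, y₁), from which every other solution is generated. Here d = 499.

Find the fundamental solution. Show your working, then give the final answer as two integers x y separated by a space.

4490 201

d=499: √d = [22; 2,1,21,1,2,44] (ℓ=6, even), read p_5/q_5
k=0  a_k=22  p_k/q_k = 22/1
…
k=3  a_k=21  p_k/q_k = 1452/65
k=4  a_k=1  p_k/q_k = 1519/68
k=5  a_k=2  p_k/q_k = 4490/201
→ (4490, 201).  Check: 4490²=20160100, 499·201²=20160099, difference 1.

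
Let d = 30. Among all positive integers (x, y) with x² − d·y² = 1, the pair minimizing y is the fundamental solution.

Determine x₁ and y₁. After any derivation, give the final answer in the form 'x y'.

11 2

√30 = [5; 2,10, …], period ℓ=2 (even) → k=1
i=0: a=5 ⇒ p=5, q=1
i=1: a=2 ⇒ p=11, q=2
(x₁, y₁) = (11, 2);  11² − 30·2² = 1 ✓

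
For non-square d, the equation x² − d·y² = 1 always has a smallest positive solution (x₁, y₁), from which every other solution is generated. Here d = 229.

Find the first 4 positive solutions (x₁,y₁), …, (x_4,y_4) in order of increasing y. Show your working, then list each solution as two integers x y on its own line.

5848201 386460
68402909872801 4520191516920
800067931842043513801 52869977098885735380
9357916158133073035999171201 618388505879356792878585840

√229 = [15; 7,1,1,7,30, …], period ℓ=5 (odd) → k=9
k=0  a_k=15  p_k/q_k = 15/1
…
k=4  a_k=7  p_k/q_k = 1710/113
…
k=6  a_k=7  p_k/q_k = 362399/23948
…
k=8  a_k=1  p_k/q_k = 776325/51301
k=9  a_k=7  p_k/q_k = 5848201/386460
fundamental: x₁=5848201, y₁=386460  (since 34201454936401 − 229·149351331600 = 1)
n=2: (5848201,386460)∘(5848201,386460) = (5848201·5848201+229·386460·386460, 5848201·386460+386460·5848201) = (68402909872801,4520191516920)
n=3: (68402909872801,4520191516920)∘(5848201,386460) = (5848201·68402909872801+229·386460·4520191516920, 5848201·4520191516920+386460·68402909872801) = (800067931842043513801,52869977098885735380)
n=4: (800067931842043513801,52869977098885735380)∘(5848201,386460) = (5848201·800067931842043513801+229·386460·52869977098885735380, 5848201·52869977098885735380+386460·800067931842043513801) = (9357916158133073035999171201,618388505879356792878585840)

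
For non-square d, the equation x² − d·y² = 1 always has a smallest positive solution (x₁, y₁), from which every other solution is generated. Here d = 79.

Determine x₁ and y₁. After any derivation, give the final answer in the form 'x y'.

√79 = [8; 1,7,1,16, …], period ℓ=4 (even) → k=3
a_0=8:  p_0=8·1+0=8,  q_0=8·0+1=1
…
a_2=7:  p_2=7·9+8=71,  q_2=7·1+1=8
a_3=1:  p_3=1·71+9=80,  q_3=1·8+1=9
→ (80, 9).  Check: 80²=6400, 79·9²=6399, difference 1.

80 9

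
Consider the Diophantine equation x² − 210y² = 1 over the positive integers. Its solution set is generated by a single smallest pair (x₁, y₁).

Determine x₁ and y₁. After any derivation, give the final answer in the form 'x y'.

[14; 2,28] for √210; ℓ=2 ⇒ convergent index 1
step 0: (14, 1)  from 14·(1,0) + (0,1)
step 1: (29, 2)  from 2·(14,1) + (1,0)
(x₁, y₁) = (29, 2);  29² − 210·2² = 1 ✓

29 2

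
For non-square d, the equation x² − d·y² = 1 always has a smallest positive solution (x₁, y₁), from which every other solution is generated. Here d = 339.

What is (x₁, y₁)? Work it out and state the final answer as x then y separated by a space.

97970 5321

√339 → a₀=18, period (2,2,2,1,17,1,2,2,2,36); ℓ=10 even so k=9
step 0: (18, 1)  from 18·(1,0) + (0,1)
…
step 2: (92, 5)  from 2·(37,2) + (18,1)
step 3: (221, 12)  from 2·(92,5) + (37,2)
step 4: (313, 17)  from 1·(221,12) + (92,5)
step 5: (5542, 301)  from 17·(313,17) + (221,12)
step 6: (5855, 318)  from 1·(5542,301) + (313,17)
…
step 8: (40359, 2192)  from 2·(17252,937) + (5855,318)
step 9: (97970, 5321)  from 2·(40359,2192) + (17252,937)
→ (97970, 5321).  Check: 97970²=9598120900, 339·5321²=9598120899, difference 1.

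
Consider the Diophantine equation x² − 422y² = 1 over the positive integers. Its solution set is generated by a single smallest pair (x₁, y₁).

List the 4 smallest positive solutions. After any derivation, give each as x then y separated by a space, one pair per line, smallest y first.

7022501 341850
98631040590001 4801283933700
1385273162348638202501 67434042451384025550
19456164335732849620362360001 947111261097768740333867400

d=422: √d = [20; 1,1,5,2,1,…,1,1,40] (ℓ=14, even), read p_13/q_13
step 0: (20, 1)  from 20·(1,0) + (0,1)
step 1: (21, 1)  from 1·(20,1) + (1,0)
step 2: (41, 2)  from 1·(21,1) + (20,1)
step 3: (226, 11)  from 5·(41,2) + (21,1)
step 4: (493, 24)  from 2·(226,11) + (41,2)
step 5: (719, 35)  from 1·(493,24) + (226,11)
…
step 7: (53719, 2615)  from 20·(2650,129) + (719,35)
step 8: (163807, 7974)  from 3·(53719,2615) + (2650,129)
step 9: (217526, 10589)  from 1·(163807,7974) + (53719,2615)
step 10: (598859, 29152)  from 2·(217526,10589) + (163807,7974)
step 11: (3211821, 156349)  from 5·(598859,29152) + (217526,10589)
step 12: (3810680, 185501)  from 1·(3211821,156349) + (598859,29152)
step 13: (7022501, 341850)  from 1·(3810680,185501) + (3211821,156349)
fundamental: x₁=7022501, y₁=341850  (since 49315520295001 − 422·116861422500 = 1)
k=2:  x_2 = 7022501·7022501+422·341850·341850 = 98631040590001,  y_2 = 7022501·341850+341850·7022501 = 4801283933700
k=3:  x_3 = 7022501·98631040590001+422·341850·4801283933700 = 1385273162348638202501,  y_3 = 7022501·4801283933700+341850·98631040590001 = 67434042451384025550
k=4:  x_4 = 7022501·1385273162348638202501+422·341850·67434042451384025550 = 19456164335732849620362360001,  y_4 = 7022501·67434042451384025550+341850·1385273162348638202501 = 947111261097768740333867400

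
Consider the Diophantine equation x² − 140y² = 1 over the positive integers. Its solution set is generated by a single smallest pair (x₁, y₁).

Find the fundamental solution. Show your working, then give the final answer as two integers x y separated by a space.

√140 → a₀=11, period (1,4,1,22); ℓ=4 even so k=3
a_0=11:  p_0=11·1+0=11,  q_0=11·0+1=1
…
a_2=4:  p_2=4·12+11=59,  q_2=4·1+1=5
a_3=1:  p_3=1·59+12=71,  q_3=1·5+1=6
(x₁, y₁) = (71, 6);  71² − 140·6² = 1 ✓

71 6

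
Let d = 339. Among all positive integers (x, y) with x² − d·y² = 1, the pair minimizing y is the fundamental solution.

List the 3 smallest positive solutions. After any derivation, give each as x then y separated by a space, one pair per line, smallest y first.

d=339: √d = [18; 2,2,2,1,17,1,2,2,2,36] (ℓ=10, even), read p_9/q_9
a_0=18:  p_0=18·1+0=18,  q_0=18·0+1=1
a_1=2:  p_1=2·18+1=37,  q_1=2·1+0=2
a_2=2:  p_2=2·37+18=92,  q_2=2·2+1=5
a_3=2:  p_3=2·92+37=221,  q_3=2·5+2=12
a_4=1:  p_4=1·221+92=313,  q_4=1·12+5=17
a_5=17:  p_5=17·313+221=5542,  q_5=17·17+12=301
…
a_7=2:  p_7=2·5855+5542=17252,  q_7=2·318+301=937
a_8=2:  p_8=2·17252+5855=40359,  q_8=2·937+318=2192
a_9=2:  p_9=2·40359+17252=97970,  q_9=2·2192+937=5321
→ (97970, 5321).  Check: 97970²=9598120900, 339·5321²=9598120899, difference 1.
(97970+5321√339)^2 = 19196241799 + 1042596740√339
(97970+5321√339)^3 = 3761311617998090 + 204286405230279√339

97970 5321
19196241799 1042596740
3761311617998090 204286405230279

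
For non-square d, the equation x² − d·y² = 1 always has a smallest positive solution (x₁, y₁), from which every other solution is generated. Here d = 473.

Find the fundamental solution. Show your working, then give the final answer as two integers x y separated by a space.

√473 → a₀=21, period (1,2,1,42); ℓ=4 even so k=3
i=0: a=21 ⇒ p=21, q=1
…
i=2: a=2 ⇒ p=65, q=3
i=3: a=1 ⇒ p=87, q=4
fundamental: x₁=87, y₁=4  (since 7569 − 473·16 = 1)

87 4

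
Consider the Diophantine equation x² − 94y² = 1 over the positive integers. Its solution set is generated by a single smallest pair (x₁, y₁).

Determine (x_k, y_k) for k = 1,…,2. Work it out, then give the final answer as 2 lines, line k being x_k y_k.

2143295 221064
9187426914049 947610731760

√94 → a₀=9, period (1,2,3,1,1,…,2,1,18); ℓ=16 even so k=15
a_0=9:  p_0=9·1+0=9,  q_0=9·0+1=1
a_1=1:  p_1=1·9+1=10,  q_1=1·1+0=1
a_2=2:  p_2=2·10+9=29,  q_2=2·1+1=3
a_3=3:  p_3=3·29+10=97,  q_3=3·3+1=10
a_4=1:  p_4=1·97+29=126,  q_4=1·10+3=13
a_5=1:  p_5=1·126+97=223,  q_5=1·13+10=23
a_6=5:  p_6=5·223+126=1241,  q_6=5·23+13=128
a_7=1:  p_7=1·1241+223=1464,  q_7=1·128+23=151
…
a_9=1:  p_9=1·12953+1464=14417,  q_9=1·1336+151=1487
…
a_12=1:  p_12=1·99455+85038=184493,  q_12=1·10258+8771=19029
a_13=3:  p_13=3·184493+99455=652934,  q_13=3·19029+10258=67345
a_14=2:  p_14=2·652934+184493=1490361,  q_14=2·67345+19029=153719
a_15=1:  p_15=1·1490361+652934=2143295,  q_15=1·153719+67345=221064
(x₁, y₁) = (2143295, 221064);  2143295² − 94·221064² = 1 ✓
n=2: (2143295,221064)∘(2143295,221064) = (2143295·2143295+94·221064·221064, 2143295·221064+221064·2143295) = (9187426914049,947610731760)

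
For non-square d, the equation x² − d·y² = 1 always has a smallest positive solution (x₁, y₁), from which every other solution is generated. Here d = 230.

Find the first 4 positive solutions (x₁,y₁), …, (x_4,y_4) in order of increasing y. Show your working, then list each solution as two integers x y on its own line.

91 6
16561 1092
3014011 198738
548533441 36169224

√230 → a₀=15, period (6,30); ℓ=2 even so k=1
step 0: (15, 1)  from 15·(1,0) + (0,1)
step 1: (91, 6)  from 6·(15,1) + (1,0)
fundamental: x₁=91, y₁=6  (since 8281 − 230·36 = 1)
k=2:  x_2 = 91·91+230·6·6 = 16561,  y_2 = 91·6+6·91 = 1092
k=3:  x_3 = 91·16561+230·6·1092 = 3014011,  y_3 = 91·1092+6·16561 = 198738
k=4:  x_4 = 91·3014011+230·6·198738 = 548533441,  y_4 = 91·198738+6·3014011 = 36169224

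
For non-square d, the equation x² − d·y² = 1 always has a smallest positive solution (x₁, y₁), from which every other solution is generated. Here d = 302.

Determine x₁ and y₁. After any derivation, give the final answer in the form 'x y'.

d=302: √d = [17; 2,1,1,1,4,…,1,2,34] (ℓ=16, even), read p_15/q_15
a_0=17:  p_0=17·1+0=17,  q_0=17·0+1=1
…
a_2=1:  p_2=1·35+17=52,  q_2=1·2+1=3
a_3=1:  p_3=1·52+35=87,  q_3=1·3+2=5
a_4=1:  p_4=1·87+52=139,  q_4=1·5+3=8
a_5=4:  p_5=4·139+87=643,  q_5=4·8+5=37
a_6=2:  p_6=2·643+139=1425,  q_6=2·37+8=82
a_7=1:  p_7=1·1425+643=2068,  q_7=1·82+37=119
a_8=16:  p_8=16·2068+1425=34513,  q_8=16·119+82=1986
a_9=1:  p_9=1·34513+2068=36581,  q_9=1·1986+119=2105
a_10=2:  p_10=2·36581+34513=107675,  q_10=2·2105+1986=6196
a_11=4:  p_11=4·107675+36581=467281,  q_11=4·6196+2105=26889
…
a_14=1:  p_14=1·1042237+574956=1617193,  q_14=1·59974+33085=93059
a_15=2:  p_15=2·1617193+1042237=4276623,  q_15=2·93059+59974=246092
→ (4276623, 246092).  Check: 4276623²=18289504284129, 302·246092²=18289504284128, difference 1.

4276623 246092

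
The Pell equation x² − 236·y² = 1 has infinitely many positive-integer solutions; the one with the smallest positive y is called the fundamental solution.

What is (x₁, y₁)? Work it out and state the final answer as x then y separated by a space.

561799 36570

[15; 2,1,3,5,1,6,1,5,3,1,2,30] for √236; ℓ=12 ⇒ convergent index 11
k=0  a_k=15  p_k/q_k = 15/1
…
k=8  a_k=5  p_k/q_k = 48806/3177
…
k=10  a_k=1  p_k/q_k = 203535/13249
k=11  a_k=2  p_k/q_k = 561799/36570
→ (561799, 36570).  Check: 561799²=315618116401, 236·36570²=315618116400, difference 1.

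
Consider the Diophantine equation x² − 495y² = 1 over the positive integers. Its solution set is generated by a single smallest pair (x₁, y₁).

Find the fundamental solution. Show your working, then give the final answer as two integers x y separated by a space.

89 4

[22; 4,44] for √495; ℓ=2 ⇒ convergent index 1
k=0  a_k=22  p_k/q_k = 22/1
k=1  a_k=4  p_k/q_k = 89/4
→ (89, 4).  Check: 89²=7921, 495·4²=7920, difference 1.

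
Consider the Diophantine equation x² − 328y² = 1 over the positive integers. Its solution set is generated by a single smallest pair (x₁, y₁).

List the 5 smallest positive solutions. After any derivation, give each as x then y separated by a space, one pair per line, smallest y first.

√328 = [18; 9,36, …], period ℓ=2 (even) → k=1
i=0: a=18 ⇒ p=18, q=1
i=1: a=9 ⇒ p=163, q=9
(x₁, y₁) = (163, 9);  163² − 328·9² = 1 ✓
(x_2, y_2) = (163·163 + 328·9·9, 163·9 + 9·163) = (53137, 2934)
(x_3, y_3) = (163·53137 + 328·9·2934, 163·2934 + 9·53137) = (17322499, 956475)
(x_4, y_4) = (163·17322499 + 328·9·956475, 163·956475 + 9·17322499) = (5647081537, 311807916)
(x_5, y_5) = (163·5647081537 + 328·9·311807916, 163·311807916 + 9·5647081537) = (1840931258563, 101648424141)

163 9
53137 2934
17322499 956475
5647081537 311807916
1840931258563 101648424141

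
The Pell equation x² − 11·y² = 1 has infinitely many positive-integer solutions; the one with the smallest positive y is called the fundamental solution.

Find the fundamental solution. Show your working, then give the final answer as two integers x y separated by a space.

√11 = [3; 3,6, …], period ℓ=2 (even) → k=1
k=0  a_k=3  p_k/q_k = 3/1
k=1  a_k=3  p_k/q_k = 10/3
→ (10, 3).  Check: 10²=100, 11·3²=99, difference 1.

10 3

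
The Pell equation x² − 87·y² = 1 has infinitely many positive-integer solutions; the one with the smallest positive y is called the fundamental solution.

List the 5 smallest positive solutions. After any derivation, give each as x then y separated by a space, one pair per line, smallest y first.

28 3
1567 168
87724 9405
4910977 526512
274926988 29475267

[9; 3,18] for √87; ℓ=2 ⇒ convergent index 1
a_0=9:  p_0=9·1+0=9,  q_0=9·0+1=1
a_1=3:  p_1=3·9+1=28,  q_1=3·1+0=3
fundamental: x₁=28, y₁=3  (since 784 − 87·9 = 1)
k=2:  x_2 = 28·28+87·3·3 = 1567,  y_2 = 28·3+3·28 = 168
k=3:  x_3 = 28·1567+87·3·168 = 87724,  y_3 = 28·168+3·1567 = 9405
k=4:  x_4 = 28·87724+87·3·9405 = 4910977,  y_4 = 28·9405+3·87724 = 526512
k=5:  x_5 = 28·4910977+87·3·526512 = 274926988,  y_5 = 28·526512+3·4910977 = 29475267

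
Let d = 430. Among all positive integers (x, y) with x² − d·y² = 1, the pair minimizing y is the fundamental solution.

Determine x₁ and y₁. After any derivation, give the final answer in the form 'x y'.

√430 → a₀=20, period (1,2,1,3,1,…,2,1,40); ℓ=14 even so k=13
step 0: (20, 1)  from 20·(1,0) + (0,1)
step 1: (21, 1)  from 1·(20,1) + (1,0)
…
step 3: (83, 4)  from 1·(62,3) + (21,1)
step 4: (311, 15)  from 3·(83,4) + (62,3)
step 5: (394, 19)  from 1·(311,15) + (83,4)
step 6: (2675, 129)  from 6·(394,19) + (311,15)
step 7: (21794, 1051)  from 8·(2675,129) + (394,19)
step 8: (133439, 6435)  from 6·(21794,1051) + (2675,129)
step 9: (155233, 7486)  from 1·(133439,6435) + (21794,1051)
…
step 12: (2107880, 101651)  from 2·(754371,36379) + (599138,28893)
step 13: (2862251, 138030)  from 1·(2107880,101651) + (754371,36379)
(x₁, y₁) = (2862251, 138030);  2862251² − 430·138030² = 1 ✓

2862251 138030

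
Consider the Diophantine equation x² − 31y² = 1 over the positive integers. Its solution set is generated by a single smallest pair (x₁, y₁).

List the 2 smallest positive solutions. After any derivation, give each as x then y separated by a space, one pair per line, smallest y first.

1520 273
4620799 829920

d=31: √d = [5; 1,1,3,5,3,1,1,10] (ℓ=8, even), read p_7/q_7
a_0=5:  p_0=5·1+0=5,  q_0=5·0+1=1
…
a_5=3:  p_5=3·206+39=657,  q_5=3·37+7=118
a_6=1:  p_6=1·657+206=863,  q_6=1·118+37=155
a_7=1:  p_7=1·863+657=1520,  q_7=1·155+118=273
→ (1520, 273).  Check: 1520²=2310400, 31·273²=2310399, difference 1.
(1520+273√31)^2 = 4620799 + 829920√31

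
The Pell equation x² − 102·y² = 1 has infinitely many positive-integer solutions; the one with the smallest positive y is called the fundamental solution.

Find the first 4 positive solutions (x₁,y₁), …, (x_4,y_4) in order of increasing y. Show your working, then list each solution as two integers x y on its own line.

d=102: √d = [10; 10,20] (ℓ=2, even), read p_1/q_1
a_0=10:  p_0=10·1+0=10,  q_0=10·0+1=1
a_1=10:  p_1=10·10+1=101,  q_1=10·1+0=10
(x₁, y₁) = (101, 10);  101² − 102·10² = 1 ✓
(x_2, y_2) = (101·101 + 102·10·10, 101·10 + 10·101) = (20401, 2020)
(x_3, y_3) = (101·20401 + 102·10·2020, 101·2020 + 10·20401) = (4120901, 408030)
(x_4, y_4) = (101·4120901 + 102·10·408030, 101·408030 + 10·4120901) = (832401601, 82420040)

101 10
20401 2020
4120901 408030
832401601 82420040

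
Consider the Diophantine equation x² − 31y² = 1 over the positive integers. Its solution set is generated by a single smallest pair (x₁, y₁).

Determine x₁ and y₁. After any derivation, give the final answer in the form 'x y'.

1520 273

√31 → a₀=5, period (1,1,3,5,3,1,1,10); ℓ=8 even so k=7
i=0: a=5 ⇒ p=5, q=1
i=1: a=1 ⇒ p=6, q=1
…
i=4: a=5 ⇒ p=206, q=37
i=5: a=3 ⇒ p=657, q=118
i=6: a=1 ⇒ p=863, q=155
i=7: a=1 ⇒ p=1520, q=273
(x₁, y₁) = (1520, 273);  1520² − 31·273² = 1 ✓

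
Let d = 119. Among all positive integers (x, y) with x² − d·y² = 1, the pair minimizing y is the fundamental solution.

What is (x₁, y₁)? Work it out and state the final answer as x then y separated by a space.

√119 → a₀=10, period (1,9,1,20); ℓ=4 even so k=3
a_0=10:  p_0=10·1+0=10,  q_0=10·0+1=1
a_1=1:  p_1=1·10+1=11,  q_1=1·1+0=1
a_2=9:  p_2=9·11+10=109,  q_2=9·1+1=10
a_3=1:  p_3=1·109+11=120,  q_3=1·10+1=11
→ (120, 11).  Check: 120²=14400, 119·11²=14399, difference 1.

120 11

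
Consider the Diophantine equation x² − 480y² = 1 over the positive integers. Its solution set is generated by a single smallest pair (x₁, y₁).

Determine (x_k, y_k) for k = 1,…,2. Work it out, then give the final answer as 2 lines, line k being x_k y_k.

241 11
116161 5302

[21; 1,9,1,42] for √480; ℓ=4 ⇒ convergent index 3
a_0=21:  p_0=21·1+0=21,  q_0=21·0+1=1
…
a_2=9:  p_2=9·22+21=219,  q_2=9·1+1=10
a_3=1:  p_3=1·219+22=241,  q_3=1·10+1=11
→ (241, 11).  Check: 241²=58081, 480·11²=58080, difference 1.
k=2:  x_2 = 241·241+480·11·11 = 116161,  y_2 = 241·11+11·241 = 5302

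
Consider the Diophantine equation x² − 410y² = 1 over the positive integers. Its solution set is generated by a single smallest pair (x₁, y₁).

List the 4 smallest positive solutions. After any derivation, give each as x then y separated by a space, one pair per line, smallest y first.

81 4
13121 648
2125521 104972
344321281 17004816

d=410: √d = [20; 4,40] (ℓ=2, even), read p_1/q_1
i=0: a=20 ⇒ p=20, q=1
i=1: a=4 ⇒ p=81, q=4
fundamental: x₁=81, y₁=4  (since 6561 − 410·16 = 1)
(x_2, y_2) = (81·81 + 410·4·4, 81·4 + 4·81) = (13121, 648)
(x_3, y_3) = (81·13121 + 410·4·648, 81·648 + 4·13121) = (2125521, 104972)
(x_4, y_4) = (81·2125521 + 410·4·104972, 81·104972 + 4·2125521) = (344321281, 17004816)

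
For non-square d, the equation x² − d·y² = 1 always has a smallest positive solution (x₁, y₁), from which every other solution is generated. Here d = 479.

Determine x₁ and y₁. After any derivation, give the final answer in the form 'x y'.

2989440 136591

√479 → a₀=21, period (1,7,1,3,2,21,2,3,1,7,1,42); ℓ=12 even so k=11
i=0: a=21 ⇒ p=21, q=1
i=1: a=1 ⇒ p=22, q=1
i=2: a=7 ⇒ p=175, q=8
i=3: a=1 ⇒ p=197, q=9
…
i=5: a=2 ⇒ p=1729, q=79
…
i=8: a=3 ⇒ p=264712, q=12095
i=9: a=1 ⇒ p=340591, q=15562
i=10: a=7 ⇒ p=2648849, q=121029
i=11: a=1 ⇒ p=2989440, q=136591
(x₁, y₁) = (2989440, 136591);  2989440² − 479·136591² = 1 ✓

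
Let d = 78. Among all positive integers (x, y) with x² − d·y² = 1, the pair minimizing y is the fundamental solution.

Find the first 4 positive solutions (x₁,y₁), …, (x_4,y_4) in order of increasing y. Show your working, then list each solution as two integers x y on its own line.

53 6
5617 636
595349 67410
63101377 7144824

[8; 1,4,1,16] for √78; ℓ=4 ⇒ convergent index 3
step 0: (8, 1)  from 8·(1,0) + (0,1)
step 1: (9, 1)  from 1·(8,1) + (1,0)
step 2: (44, 5)  from 4·(9,1) + (8,1)
step 3: (53, 6)  from 1·(44,5) + (9,1)
(x₁, y₁) = (53, 6);  53² − 78·6² = 1 ✓
k=2:  x_2 = 53·53+78·6·6 = 5617,  y_2 = 53·6+6·53 = 636
k=3:  x_3 = 53·5617+78·6·636 = 595349,  y_3 = 53·636+6·5617 = 67410
k=4:  x_4 = 53·595349+78·6·67410 = 63101377,  y_4 = 53·67410+6·595349 = 7144824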